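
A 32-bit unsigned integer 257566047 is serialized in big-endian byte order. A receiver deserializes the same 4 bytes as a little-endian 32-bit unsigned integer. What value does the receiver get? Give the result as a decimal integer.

257566047 in 32-bit hexadecimal is 0x0F5A255F.
Stored big-endian, the bytes at ascending addresses are 0F 5A 25 5F.
Read back as little-endian, the first byte is least significant, giving 0x5F255A0F.
0x5F255A0F = 1596283407.

1596283407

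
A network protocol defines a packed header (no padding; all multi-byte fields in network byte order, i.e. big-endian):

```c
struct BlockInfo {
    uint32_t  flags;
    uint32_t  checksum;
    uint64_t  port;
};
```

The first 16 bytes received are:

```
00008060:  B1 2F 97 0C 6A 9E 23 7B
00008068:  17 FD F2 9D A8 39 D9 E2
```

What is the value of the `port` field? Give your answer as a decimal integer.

`port` follows `flags` (4 B), `checksum` (4 B), so it starts at offset 4 + 4 = 8 and occupies 8 bytes.
Bytes at offsets 8..15: 17 FD F2 9D A8 39 D9 E2.
Big-endian: lowest address holds the most-significant byte.
The bytes are already most-significant first: 0x17FDF29DA839D9E2.
0x17FDF29DA839D9E2 = 1728804590926289378.

1728804590926289378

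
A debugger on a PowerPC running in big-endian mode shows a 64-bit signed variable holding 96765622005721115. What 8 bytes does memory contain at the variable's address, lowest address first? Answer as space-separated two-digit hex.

96765622005721115 in hexadecimal, padded to 64 bits, is 0x0157C7D20E1EE81B.
Split into bytes (most-significant first): 01 57 C7 D2 0E 1E E8 1B.
Big-endian: lowest address holds the most-significant byte.
So the memory order matches the most-significant-first order: 01 57 C7 D2 0E 1E E8 1B.

01 57 C7 D2 0E 1E E8 1B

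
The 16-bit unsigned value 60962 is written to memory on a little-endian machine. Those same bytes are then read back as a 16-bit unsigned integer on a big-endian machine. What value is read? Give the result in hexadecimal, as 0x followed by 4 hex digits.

0x22EE

60962 in 16-bit hexadecimal is 0xEE22.
Stored little-endian, the bytes at ascending addresses are 22 EE.
Read back as big-endian, the last byte is least significant, giving 0x22EE.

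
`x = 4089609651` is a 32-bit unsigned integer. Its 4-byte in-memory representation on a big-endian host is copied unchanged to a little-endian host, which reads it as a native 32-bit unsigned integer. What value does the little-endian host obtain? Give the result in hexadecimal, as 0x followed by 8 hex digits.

4089609651 in 32-bit hexadecimal is 0xF3C27DB3.
Stored big-endian, the bytes at ascending addresses are F3 C2 7D B3.
Read back as little-endian, the first byte is least significant, giving 0xB37DC2F3.

0xB37DC2F3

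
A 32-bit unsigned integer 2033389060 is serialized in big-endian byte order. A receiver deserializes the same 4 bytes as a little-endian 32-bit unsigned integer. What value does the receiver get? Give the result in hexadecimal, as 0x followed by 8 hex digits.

0x040E3379

2033389060 in 32-bit hexadecimal is 0x79330E04.
Stored big-endian, the bytes at ascending addresses are 79 33 0E 04.
Read back as little-endian, the first byte is least significant, giving 0x040E3379.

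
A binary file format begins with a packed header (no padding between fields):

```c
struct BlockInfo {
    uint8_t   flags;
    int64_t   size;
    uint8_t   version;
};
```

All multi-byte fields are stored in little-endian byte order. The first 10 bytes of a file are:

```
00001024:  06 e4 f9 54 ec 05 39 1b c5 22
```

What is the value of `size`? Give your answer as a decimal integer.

`size` follows `flags` (1 byte), so it starts at byte offset 1 and occupies 8 bytes.
Bytes at offsets 1..8: E4 F9 54 EC 05 39 1B C5.
Little-endian stores the least-significant byte at the lowest address.
Reassemble most-significant byte first: C5 1B 39 05 EC 54 F9 E4 → 0xC51B3905EC54F9E4.
Top bit is set, so as a signed 64-bit value this is 0xC51B3905EC54F9E4 − 2^64 = -4243735526263948828.

-4243735526263948828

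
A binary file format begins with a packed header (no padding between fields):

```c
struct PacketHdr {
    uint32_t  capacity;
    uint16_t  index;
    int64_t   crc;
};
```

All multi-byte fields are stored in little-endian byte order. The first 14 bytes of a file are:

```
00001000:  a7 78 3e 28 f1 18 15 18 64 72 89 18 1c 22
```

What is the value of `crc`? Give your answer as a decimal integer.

`crc` follows `capacity` (4 B), `index` (2 B), so it starts at offset 4 + 2 = 6 and occupies 8 bytes.
Bytes at offsets 6..13: 15 18 64 72 89 18 1C 22.
Little-endian stores the least-significant byte at the lowest address.
Reassemble most-significant byte first: 22 1C 18 89 72 64 18 15 → 0x221C188972641815.
0x221C188972641815 = 2457866475246196757.

2457866475246196757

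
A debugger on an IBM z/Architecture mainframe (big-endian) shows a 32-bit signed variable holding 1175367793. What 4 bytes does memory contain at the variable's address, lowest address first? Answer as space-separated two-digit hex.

1175367793 in hexadecimal, padded to 32 bits, is 0x460EB071.
Split into bytes (most-significant first): 46 0E B0 71.
Big-endian stores the most-significant byte at the lowest address.
So the memory order matches the most-significant-first order: 46 0E B0 71.

46 0E B0 71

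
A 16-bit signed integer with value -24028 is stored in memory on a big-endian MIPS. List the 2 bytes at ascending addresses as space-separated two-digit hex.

Two's complement of -24028 in 16 bits: 24028 = 0x5DDC; invert → 0xA223; add 1 → 0xA224.
Split into bytes (most-significant first): A2 24.
In big-endian order the high byte comes first in memory.
So the memory order matches the most-significant-first order: A2 24.

A2 24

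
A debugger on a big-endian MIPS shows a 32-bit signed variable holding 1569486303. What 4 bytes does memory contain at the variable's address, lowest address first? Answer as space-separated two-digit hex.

1569486303 in hexadecimal, padded to 32 bits, is 0x5D8C75DF.
Split into bytes (most-significant first): 5D 8C 75 DF.
In big-endian order the high byte comes first in memory.
So the memory order matches the most-significant-first order: 5D 8C 75 DF.

5D 8C 75 DF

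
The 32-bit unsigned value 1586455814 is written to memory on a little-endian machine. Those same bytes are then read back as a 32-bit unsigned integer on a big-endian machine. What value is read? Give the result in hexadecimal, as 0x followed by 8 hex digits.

1586455814 in 32-bit hexadecimal is 0x5E8F6506.
Stored little-endian, the bytes at ascending addresses are 06 65 8F 5E.
Read back as big-endian, the last byte is least significant, giving 0x06658F5E.

0x06658F5E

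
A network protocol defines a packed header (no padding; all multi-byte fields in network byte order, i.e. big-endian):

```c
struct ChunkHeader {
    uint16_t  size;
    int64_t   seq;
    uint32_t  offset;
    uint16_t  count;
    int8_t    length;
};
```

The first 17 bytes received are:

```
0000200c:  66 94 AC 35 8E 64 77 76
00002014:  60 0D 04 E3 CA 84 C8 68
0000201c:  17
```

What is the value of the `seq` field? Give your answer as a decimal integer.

-6037763163268161523

`seq` follows `size` (2 bytes), so it starts at byte offset 2 and occupies 8 bytes.
Bytes at offsets 2..9: AC 35 8E 64 77 76 60 0D.
In big-endian order the high byte comes first in memory.
The bytes are already most-significant first: 0xAC358E647776600D.
Top bit is set, so as a signed 64-bit value this is 0xAC358E647776600D − 2^64 = -6037763163268161523.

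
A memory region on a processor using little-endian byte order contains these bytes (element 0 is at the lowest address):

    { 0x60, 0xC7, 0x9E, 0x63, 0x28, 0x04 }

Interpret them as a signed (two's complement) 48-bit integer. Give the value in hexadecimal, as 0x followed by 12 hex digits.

0x0428639EC760

In little-endian order the low byte comes first in memory.
Reassemble most-significant byte first: 04 28 63 9E C7 60 → 0x0428639EC760.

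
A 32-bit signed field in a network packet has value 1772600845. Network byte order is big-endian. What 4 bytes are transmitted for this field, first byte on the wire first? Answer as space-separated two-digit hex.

1772600845 in hexadecimal, padded to 32 bits, is 0x69A7BE0D.
Split into bytes (most-significant first): 69 A7 BE 0D.
Big-endian stores the most-significant byte at the lowest address.
So the memory order matches the most-significant-first order: 69 A7 BE 0D.

69 A7 BE 0D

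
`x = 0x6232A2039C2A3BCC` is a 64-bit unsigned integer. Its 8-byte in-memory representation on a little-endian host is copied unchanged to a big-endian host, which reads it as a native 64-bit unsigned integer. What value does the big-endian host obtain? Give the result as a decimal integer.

14716403056927453794

Stored little-endian, the bytes at ascending addresses are CC 3B 2A 9C 03 A2 32 62.
Read back as big-endian, the last byte is least significant, giving 0xCC3B2A9C03A23262.
0xCC3B2A9C03A23262 = 14716403056927453794.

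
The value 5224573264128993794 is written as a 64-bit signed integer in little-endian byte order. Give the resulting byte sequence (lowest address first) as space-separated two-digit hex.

02 6A 69 E7 B3 69 81 48

5224573264128993794 in hexadecimal, padded to 64 bits, is 0x488169B3E7696A02.
Split into bytes (most-significant first): 48 81 69 B3 E7 69 6A 02.
Little-endian: lowest address holds the least-significant byte.
So at ascending addresses the bytes are 02 6A 69 E7 B3 69 81 48.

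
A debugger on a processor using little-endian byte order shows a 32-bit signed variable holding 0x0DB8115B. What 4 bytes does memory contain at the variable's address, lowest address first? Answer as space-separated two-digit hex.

Split into bytes (most-significant first): 0D B8 11 5B.
Little-endian: lowest address holds the least-significant byte.
So at ascending addresses the bytes are 5B 11 B8 0D.

5B 11 B8 0D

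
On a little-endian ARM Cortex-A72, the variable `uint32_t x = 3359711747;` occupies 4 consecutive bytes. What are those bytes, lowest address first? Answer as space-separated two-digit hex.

3359711747 in hexadecimal, padded to 32 bits, is 0xC8412203.
Split into bytes (most-significant first): C8 41 22 03.
Little-endian stores the least-significant byte at the lowest address.
So at ascending addresses the bytes are 03 22 41 C8.

03 22 41 C8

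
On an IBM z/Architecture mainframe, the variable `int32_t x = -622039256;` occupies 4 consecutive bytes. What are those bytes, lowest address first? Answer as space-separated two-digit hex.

Two's complement of -622039256 in 32 bits: 622039256 = 0x251390D8; invert → 0xDAEC6F27; add 1 → 0xDAEC6F28.
Split into bytes (most-significant first): DA EC 6F 28.
In big-endian order the high byte comes first in memory.
So the memory order matches the most-significant-first order: DA EC 6F 28.

DA EC 6F 28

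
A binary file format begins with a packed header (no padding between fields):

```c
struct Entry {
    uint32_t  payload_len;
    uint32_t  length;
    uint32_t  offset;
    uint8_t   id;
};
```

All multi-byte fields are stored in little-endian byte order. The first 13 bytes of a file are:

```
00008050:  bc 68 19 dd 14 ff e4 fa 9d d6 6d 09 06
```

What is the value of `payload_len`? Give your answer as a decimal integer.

3709429948

`payload_len` is the first field, at byte offset 0, occupying 4 bytes.
Bytes at offsets 0..3: BC 68 19 DD.
Little-endian: lowest address holds the least-significant byte.
Reassemble most-significant byte first: DD 19 68 BC → 0xDD1968BC.
0xDD1968BC = 3709429948.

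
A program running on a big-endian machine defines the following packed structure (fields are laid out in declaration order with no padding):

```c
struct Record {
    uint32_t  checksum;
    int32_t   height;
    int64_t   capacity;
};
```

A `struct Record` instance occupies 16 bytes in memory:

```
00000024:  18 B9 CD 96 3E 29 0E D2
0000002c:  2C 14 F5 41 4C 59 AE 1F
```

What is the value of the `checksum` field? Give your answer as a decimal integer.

414829974

`checksum` is the first field, at byte offset 0, occupying 4 bytes.
Bytes at offsets 0..3: 18 B9 CD 96.
In big-endian order the high byte comes first in memory.
The bytes are already most-significant first: 0x18B9CD96.
0x18B9CD96 = 414829974.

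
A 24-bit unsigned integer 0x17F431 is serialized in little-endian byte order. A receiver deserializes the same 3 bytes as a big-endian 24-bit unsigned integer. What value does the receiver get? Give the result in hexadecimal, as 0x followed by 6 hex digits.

Stored little-endian, the bytes at ascending addresses are 31 F4 17.
Read back as big-endian, the last byte is least significant, giving 0x31F417.

0x31F417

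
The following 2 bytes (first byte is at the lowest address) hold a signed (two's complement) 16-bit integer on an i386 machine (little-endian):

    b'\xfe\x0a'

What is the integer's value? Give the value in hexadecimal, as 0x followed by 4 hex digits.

Little-endian stores the least-significant byte at the lowest address.
Reassemble most-significant byte first: 0A FE → 0x0AFE.

0x0AFE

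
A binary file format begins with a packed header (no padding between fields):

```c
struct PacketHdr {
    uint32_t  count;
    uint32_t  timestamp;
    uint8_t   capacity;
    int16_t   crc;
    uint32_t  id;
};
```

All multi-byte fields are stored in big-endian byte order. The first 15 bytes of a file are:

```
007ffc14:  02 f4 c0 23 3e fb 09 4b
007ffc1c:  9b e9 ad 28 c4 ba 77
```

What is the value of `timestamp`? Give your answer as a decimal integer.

1056639307

`timestamp` follows `count` (4 bytes), so it starts at byte offset 4 and occupies 4 bytes.
Bytes at offsets 4..7: 3E FB 09 4B.
Big-endian stores the most-significant byte at the lowest address.
The bytes are already most-significant first: 0x3EFB094B.
0x3EFB094B = 1056639307.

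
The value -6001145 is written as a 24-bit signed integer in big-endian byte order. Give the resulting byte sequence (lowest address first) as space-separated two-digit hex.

A4 6E 07

Two's complement of -6001145 in 24 bits: 6001145 = 0x5B91F9; invert → 0xA46E06; add 1 → 0xA46E07.
Split into bytes (most-significant first): A4 6E 07.
Big-endian stores the most-significant byte at the lowest address.
So the memory order matches the most-significant-first order: A4 6E 07.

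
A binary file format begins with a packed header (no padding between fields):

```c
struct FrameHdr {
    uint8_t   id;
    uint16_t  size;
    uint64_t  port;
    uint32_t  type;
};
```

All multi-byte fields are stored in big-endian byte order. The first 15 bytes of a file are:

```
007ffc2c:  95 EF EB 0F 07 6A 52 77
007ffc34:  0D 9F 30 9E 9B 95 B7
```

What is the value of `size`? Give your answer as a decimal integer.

`size` follows `id` (1 byte), so it starts at byte offset 1 and occupies 2 bytes.
Bytes at offsets 1..2: EF EB.
Big-endian: lowest address holds the most-significant byte.
The bytes are already most-significant first: 0xEFEB.
0xEFEB = 61419.

61419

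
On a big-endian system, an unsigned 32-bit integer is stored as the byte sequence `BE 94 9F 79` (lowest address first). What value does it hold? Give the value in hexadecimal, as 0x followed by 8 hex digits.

Big-endian stores the most-significant byte at the lowest address.
The bytes are already most-significant first: 0xBE949F79.

0xBE949F79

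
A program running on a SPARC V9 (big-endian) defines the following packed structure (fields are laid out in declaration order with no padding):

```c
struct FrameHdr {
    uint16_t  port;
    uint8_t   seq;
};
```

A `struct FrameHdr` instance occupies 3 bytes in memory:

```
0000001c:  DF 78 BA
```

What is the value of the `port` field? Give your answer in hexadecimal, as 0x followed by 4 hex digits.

0xDF78

`port` is the first field, at byte offset 0, occupying 2 bytes.
Bytes at offsets 0..1: DF 78.
Big-endian stores the most-significant byte at the lowest address.
The bytes are already most-significant first: 0xDF78.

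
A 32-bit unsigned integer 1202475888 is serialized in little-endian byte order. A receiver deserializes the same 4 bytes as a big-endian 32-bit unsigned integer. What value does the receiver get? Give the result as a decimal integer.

1884531783

1202475888 in 32-bit hexadecimal is 0x47AC5370.
Stored little-endian, the bytes at ascending addresses are 70 53 AC 47.
Read back as big-endian, the last byte is least significant, giving 0x7053AC47.
0x7053AC47 = 1884531783.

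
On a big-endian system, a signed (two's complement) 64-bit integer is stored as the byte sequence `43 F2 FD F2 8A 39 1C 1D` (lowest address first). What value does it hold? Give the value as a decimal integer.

In big-endian order the high byte comes first in memory.
The bytes are already most-significant first: 0x43F2FDF28A391C1D.
0x43F2FDF28A391C1D = 4896254963048061981.

4896254963048061981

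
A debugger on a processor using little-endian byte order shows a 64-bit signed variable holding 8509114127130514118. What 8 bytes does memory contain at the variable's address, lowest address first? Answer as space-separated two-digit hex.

C6 52 DF 24 37 72 16 76

8509114127130514118 in hexadecimal, padded to 64 bits, is 0x7616723724DF52C6.
Split into bytes (most-significant first): 76 16 72 37 24 DF 52 C6.
In little-endian order the low byte comes first in memory.
So at ascending addresses the bytes are C6 52 DF 24 37 72 16 76.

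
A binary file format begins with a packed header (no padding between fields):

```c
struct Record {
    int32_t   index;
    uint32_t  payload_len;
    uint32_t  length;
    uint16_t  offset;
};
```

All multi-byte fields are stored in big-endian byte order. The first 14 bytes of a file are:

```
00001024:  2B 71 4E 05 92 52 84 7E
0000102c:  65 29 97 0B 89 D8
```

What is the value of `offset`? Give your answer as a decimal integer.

35288

`offset` follows `index` (4 B), `payload_len` (4 B), `length` (4 B), so it starts at offset 4 + 4 + 4 = 12 and occupies 2 bytes.
Bytes at offsets 12..13: 89 D8.
Big-endian: lowest address holds the most-significant byte.
The bytes are already most-significant first: 0x89D8.
0x89D8 = 35288.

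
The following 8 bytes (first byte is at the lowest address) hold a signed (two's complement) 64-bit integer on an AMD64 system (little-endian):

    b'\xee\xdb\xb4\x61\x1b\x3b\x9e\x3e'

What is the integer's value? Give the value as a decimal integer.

4512108865461214190

Little-endian: lowest address holds the least-significant byte.
Reassemble most-significant byte first: 3E 9E 3B 1B 61 B4 DB EE → 0x3E9E3B1B61B4DBEE.
0x3E9E3B1B61B4DBEE = 4512108865461214190.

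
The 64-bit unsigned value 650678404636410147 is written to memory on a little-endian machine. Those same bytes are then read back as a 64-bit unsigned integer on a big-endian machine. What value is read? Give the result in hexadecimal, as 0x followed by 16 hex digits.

0x23015FC38FAC0709

650678404636410147 in 64-bit hexadecimal is 0x0907AC8FC35F0123.
Stored little-endian, the bytes at ascending addresses are 23 01 5F C3 8F AC 07 09.
Read back as big-endian, the last byte is least significant, giving 0x23015FC38FAC0709.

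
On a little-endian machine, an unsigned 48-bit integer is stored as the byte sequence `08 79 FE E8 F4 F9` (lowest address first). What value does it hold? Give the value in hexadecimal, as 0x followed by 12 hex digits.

0xF9F4E8FE7908

In little-endian order the low byte comes first in memory.
Reassemble most-significant byte first: F9 F4 E8 FE 79 08 → 0xF9F4E8FE7908.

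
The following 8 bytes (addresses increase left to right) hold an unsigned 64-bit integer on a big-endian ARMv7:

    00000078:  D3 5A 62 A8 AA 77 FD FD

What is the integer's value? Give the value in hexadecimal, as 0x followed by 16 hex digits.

0xD35A62A8AA77FDFD

Big-endian: lowest address holds the most-significant byte.
The bytes are already most-significant first: 0xD35A62A8AA77FDFD.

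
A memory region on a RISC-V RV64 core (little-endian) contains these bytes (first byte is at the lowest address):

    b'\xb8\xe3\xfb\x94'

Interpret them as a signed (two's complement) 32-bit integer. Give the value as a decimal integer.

-1795431496

Little-endian stores the least-significant byte at the lowest address.
Reassemble most-significant byte first: 94 FB E3 B8 → 0x94FBE3B8.
Top bit is set, so as a signed 32-bit value this is 0x94FBE3B8 − 2^32 = -1795431496.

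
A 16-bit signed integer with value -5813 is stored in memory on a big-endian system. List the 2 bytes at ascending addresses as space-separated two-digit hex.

Two's complement of -5813 in 16 bits: 5813 = 0x16B5; invert → 0xE94A; add 1 → 0xE94B.
Split into bytes (most-significant first): E9 4B.
Big-endian stores the most-significant byte at the lowest address.
So the memory order matches the most-significant-first order: E9 4B.

E9 4B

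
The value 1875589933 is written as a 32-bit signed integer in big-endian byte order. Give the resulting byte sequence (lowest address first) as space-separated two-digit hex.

6F CB 3B 2D

1875589933 in hexadecimal, padded to 32 bits, is 0x6FCB3B2D.
Split into bytes (most-significant first): 6F CB 3B 2D.
In big-endian order the high byte comes first in memory.
So the memory order matches the most-significant-first order: 6F CB 3B 2D.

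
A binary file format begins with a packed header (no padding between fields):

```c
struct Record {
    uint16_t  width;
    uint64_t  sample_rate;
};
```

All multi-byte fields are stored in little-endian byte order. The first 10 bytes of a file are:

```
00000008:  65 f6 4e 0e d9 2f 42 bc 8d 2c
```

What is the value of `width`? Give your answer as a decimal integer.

`width` is the first field, at byte offset 0, occupying 2 bytes.
Bytes at offsets 0..1: 65 F6.
Little-endian stores the least-significant byte at the lowest address.
Reassemble most-significant byte first: F6 65 → 0xF665.
0xF665 = 63077.

63077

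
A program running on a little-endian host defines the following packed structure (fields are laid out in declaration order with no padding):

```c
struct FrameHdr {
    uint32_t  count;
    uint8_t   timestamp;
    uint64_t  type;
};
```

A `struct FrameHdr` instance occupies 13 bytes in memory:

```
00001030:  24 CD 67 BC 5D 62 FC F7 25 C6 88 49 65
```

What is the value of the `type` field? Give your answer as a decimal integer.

`type` follows `count` (4 B), `timestamp` (1 B), so it starts at offset 4 + 1 = 5 and occupies 8 bytes.
Bytes at offsets 5..12: 62 FC F7 25 C6 88 49 65.
Little-endian stores the least-significant byte at the lowest address.
Reassemble most-significant byte first: 65 49 88 C6 25 F7 FC 62 → 0x654988C625F7FC62.
0x654988C625F7FC62 = 7298515055752510562.

7298515055752510562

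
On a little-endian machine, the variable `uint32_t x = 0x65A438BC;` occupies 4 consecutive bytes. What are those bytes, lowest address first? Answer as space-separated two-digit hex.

BC 38 A4 65

Split into bytes (most-significant first): 65 A4 38 BC.
In little-endian order the low byte comes first in memory.
So at ascending addresses the bytes are BC 38 A4 65.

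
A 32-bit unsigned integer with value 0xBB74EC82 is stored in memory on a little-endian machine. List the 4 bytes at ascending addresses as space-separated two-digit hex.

Split into bytes (most-significant first): BB 74 EC 82.
Little-endian: lowest address holds the least-significant byte.
So at ascending addresses the bytes are 82 EC 74 BB.

82 EC 74 BB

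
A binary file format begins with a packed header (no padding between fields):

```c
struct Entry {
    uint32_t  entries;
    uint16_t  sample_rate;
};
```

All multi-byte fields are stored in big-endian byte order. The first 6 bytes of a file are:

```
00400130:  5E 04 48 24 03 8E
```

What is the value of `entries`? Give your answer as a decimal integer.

1577338916

`entries` is the first field, at byte offset 0, occupying 4 bytes.
Bytes at offsets 0..3: 5E 04 48 24.
Big-endian stores the most-significant byte at the lowest address.
The bytes are already most-significant first: 0x5E044824.
0x5E044824 = 1577338916.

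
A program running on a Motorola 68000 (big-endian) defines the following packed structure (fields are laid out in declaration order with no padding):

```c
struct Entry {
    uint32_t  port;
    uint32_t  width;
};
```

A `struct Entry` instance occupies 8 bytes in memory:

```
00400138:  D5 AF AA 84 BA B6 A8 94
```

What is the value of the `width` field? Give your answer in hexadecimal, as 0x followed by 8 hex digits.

0xBAB6A894

`width` follows `port` (4 bytes), so it starts at byte offset 4 and occupies 4 bytes.
Bytes at offsets 4..7: BA B6 A8 94.
Big-endian: lowest address holds the most-significant byte.
The bytes are already most-significant first: 0xBAB6A894.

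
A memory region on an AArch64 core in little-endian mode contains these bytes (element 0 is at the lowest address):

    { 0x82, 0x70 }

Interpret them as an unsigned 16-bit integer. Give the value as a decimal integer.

Little-endian: lowest address holds the least-significant byte.
Reassemble most-significant byte first: 70 82 → 0x7082.
0x7082 = 28802.

28802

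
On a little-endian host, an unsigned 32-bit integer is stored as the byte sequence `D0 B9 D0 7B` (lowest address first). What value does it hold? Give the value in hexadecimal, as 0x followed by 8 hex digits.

0x7BD0B9D0

In little-endian order the low byte comes first in memory.
Reassemble most-significant byte first: 7B D0 B9 D0 → 0x7BD0B9D0.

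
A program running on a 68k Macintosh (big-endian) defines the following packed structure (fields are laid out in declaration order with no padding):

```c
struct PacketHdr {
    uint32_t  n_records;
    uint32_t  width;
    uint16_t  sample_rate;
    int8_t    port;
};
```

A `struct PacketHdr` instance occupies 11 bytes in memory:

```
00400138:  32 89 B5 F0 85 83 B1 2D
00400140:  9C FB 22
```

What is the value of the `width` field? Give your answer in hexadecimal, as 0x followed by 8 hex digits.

`width` follows `n_records` (4 bytes), so it starts at byte offset 4 and occupies 4 bytes.
Bytes at offsets 4..7: 85 83 B1 2D.
Big-endian stores the most-significant byte at the lowest address.
The bytes are already most-significant first: 0x8583B12D.

0x8583B12D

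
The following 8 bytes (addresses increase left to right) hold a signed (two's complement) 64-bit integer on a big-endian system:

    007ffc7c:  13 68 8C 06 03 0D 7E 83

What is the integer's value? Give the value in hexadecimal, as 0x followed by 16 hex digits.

Big-endian stores the most-significant byte at the lowest address.
The bytes are already most-significant first: 0x13688C06030D7E83.

0x13688C06030D7E83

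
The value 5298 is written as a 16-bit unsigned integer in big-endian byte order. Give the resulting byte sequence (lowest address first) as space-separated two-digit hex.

5298 in hexadecimal, padded to 16 bits, is 0x14B2.
Split into bytes (most-significant first): 14 B2.
Big-endian stores the most-significant byte at the lowest address.
So the memory order matches the most-significant-first order: 14 B2.

14 B2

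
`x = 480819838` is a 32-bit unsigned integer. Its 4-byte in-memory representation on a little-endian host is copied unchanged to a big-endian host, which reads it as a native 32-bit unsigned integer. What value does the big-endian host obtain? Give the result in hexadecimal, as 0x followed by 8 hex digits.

0x7EBAA81C

480819838 in 32-bit hexadecimal is 0x1CA8BA7E.
Stored little-endian, the bytes at ascending addresses are 7E BA A8 1C.
Read back as big-endian, the last byte is least significant, giving 0x7EBAA81C.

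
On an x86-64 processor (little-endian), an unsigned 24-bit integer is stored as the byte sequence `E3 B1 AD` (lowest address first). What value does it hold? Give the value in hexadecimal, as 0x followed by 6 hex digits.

0xADB1E3

Little-endian: lowest address holds the least-significant byte.
Reassemble most-significant byte first: AD B1 E3 → 0xADB1E3.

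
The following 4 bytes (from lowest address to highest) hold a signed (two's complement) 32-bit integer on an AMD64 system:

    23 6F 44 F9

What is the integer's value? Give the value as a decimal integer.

-112955613

Little-endian: lowest address holds the least-significant byte.
Reassemble most-significant byte first: F9 44 6F 23 → 0xF9446F23.
Top bit is set, so as a signed 32-bit value this is 0xF9446F23 − 2^32 = -112955613.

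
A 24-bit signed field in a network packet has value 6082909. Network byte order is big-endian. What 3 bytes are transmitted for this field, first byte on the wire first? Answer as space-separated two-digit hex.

6082909 in hexadecimal, padded to 24 bits, is 0x5CD15D.
Split into bytes (most-significant first): 5C D1 5D.
In big-endian order the high byte comes first in memory.
So the memory order matches the most-significant-first order: 5C D1 5D.

5C D1 5D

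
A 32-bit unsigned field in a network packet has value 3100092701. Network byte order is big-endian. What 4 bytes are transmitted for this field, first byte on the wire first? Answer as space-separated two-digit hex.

3100092701 in hexadecimal, padded to 32 bits, is 0xB8C7A91D.
Split into bytes (most-significant first): B8 C7 A9 1D.
Big-endian: lowest address holds the most-significant byte.
So the memory order matches the most-significant-first order: B8 C7 A9 1D.

B8 C7 A9 1D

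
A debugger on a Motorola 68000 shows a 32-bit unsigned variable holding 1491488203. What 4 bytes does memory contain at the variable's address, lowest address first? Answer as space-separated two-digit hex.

58 E6 4D CB

1491488203 in hexadecimal, padded to 32 bits, is 0x58E64DCB.
Split into bytes (most-significant first): 58 E6 4D CB.
Big-endian stores the most-significant byte at the lowest address.
So the memory order matches the most-significant-first order: 58 E6 4D CB.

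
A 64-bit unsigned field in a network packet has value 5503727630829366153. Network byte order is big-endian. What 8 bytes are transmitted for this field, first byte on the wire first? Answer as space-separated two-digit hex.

5503727630829366153 in hexadecimal, padded to 64 bits, is 0x4C612B1EC8162B89.
Split into bytes (most-significant first): 4C 61 2B 1E C8 16 2B 89.
Big-endian stores the most-significant byte at the lowest address.
So the memory order matches the most-significant-first order: 4C 61 2B 1E C8 16 2B 89.

4C 61 2B 1E C8 16 2B 89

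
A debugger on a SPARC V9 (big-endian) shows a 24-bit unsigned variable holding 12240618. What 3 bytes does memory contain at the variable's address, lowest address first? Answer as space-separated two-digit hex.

12240618 in hexadecimal, padded to 24 bits, is 0xBAC6EA.
Split into bytes (most-significant first): BA C6 EA.
Big-endian stores the most-significant byte at the lowest address.
So the memory order matches the most-significant-first order: BA C6 EA.

BA C6 EA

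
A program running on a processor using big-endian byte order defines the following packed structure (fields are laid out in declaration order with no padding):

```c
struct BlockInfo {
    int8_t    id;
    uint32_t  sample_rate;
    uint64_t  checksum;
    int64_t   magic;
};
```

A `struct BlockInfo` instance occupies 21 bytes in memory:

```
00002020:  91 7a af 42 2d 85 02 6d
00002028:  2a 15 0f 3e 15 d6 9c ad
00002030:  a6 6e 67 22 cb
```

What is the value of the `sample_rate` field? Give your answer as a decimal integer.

`sample_rate` follows `id` (1 byte), so it starts at byte offset 1 and occupies 4 bytes.
Bytes at offsets 1..4: 7A AF 42 2D.
Big-endian stores the most-significant byte at the lowest address.
The bytes are already most-significant first: 0x7AAF422D.
0x7AAF422D = 2058306093.

2058306093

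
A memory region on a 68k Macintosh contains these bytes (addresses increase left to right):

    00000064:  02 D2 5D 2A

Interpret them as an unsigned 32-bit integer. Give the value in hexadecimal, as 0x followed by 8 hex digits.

In big-endian order the high byte comes first in memory.
The bytes are already most-significant first: 0x02D25D2A.

0x02D25D2A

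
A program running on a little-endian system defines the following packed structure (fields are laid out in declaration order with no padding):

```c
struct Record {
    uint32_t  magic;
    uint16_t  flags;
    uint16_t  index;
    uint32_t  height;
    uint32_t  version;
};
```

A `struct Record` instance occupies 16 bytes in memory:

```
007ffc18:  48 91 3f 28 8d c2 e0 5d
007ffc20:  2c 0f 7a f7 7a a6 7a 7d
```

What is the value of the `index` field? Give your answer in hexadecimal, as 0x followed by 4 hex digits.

`index` follows `magic` (4 B), `flags` (2 B), so it starts at offset 4 + 2 = 6 and occupies 2 bytes.
Bytes at offsets 6..7: E0 5D.
Little-endian: lowest address holds the least-significant byte.
Reassemble most-significant byte first: 5D E0 → 0x5DE0.

0x5DE0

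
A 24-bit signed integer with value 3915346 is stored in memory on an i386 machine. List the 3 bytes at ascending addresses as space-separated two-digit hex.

3915346 in hexadecimal, padded to 24 bits, is 0x3BBE52.
Split into bytes (most-significant first): 3B BE 52.
Little-endian: lowest address holds the least-significant byte.
So at ascending addresses the bytes are 52 BE 3B.

52 BE 3B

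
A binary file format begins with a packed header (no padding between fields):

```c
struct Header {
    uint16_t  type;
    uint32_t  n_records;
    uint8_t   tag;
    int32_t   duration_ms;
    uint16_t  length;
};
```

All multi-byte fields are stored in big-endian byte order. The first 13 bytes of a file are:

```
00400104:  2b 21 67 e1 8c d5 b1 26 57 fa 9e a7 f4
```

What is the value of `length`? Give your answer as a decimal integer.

42996

`length` follows `type` (2 B), `n_records` (4 B), `tag` (1 B), `duration_ms` (4 B), so it starts at offset 2 + 4 + 1 + 4 = 11 and occupies 2 bytes.
Bytes at offsets 11..12: A7 F4.
In big-endian order the high byte comes first in memory.
The bytes are already most-significant first: 0xA7F4.
0xA7F4 = 42996.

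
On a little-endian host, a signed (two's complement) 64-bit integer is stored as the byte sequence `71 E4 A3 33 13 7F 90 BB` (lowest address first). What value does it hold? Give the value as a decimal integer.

Little-endian: lowest address holds the least-significant byte.
Reassemble most-significant byte first: BB 90 7F 13 33 A3 E4 71 → 0xBB907F1333A3E471.
Top bit is set, so as a signed 64-bit value this is 0xBB907F1333A3E471 − 2^64 = -4931301871523208079.

-4931301871523208079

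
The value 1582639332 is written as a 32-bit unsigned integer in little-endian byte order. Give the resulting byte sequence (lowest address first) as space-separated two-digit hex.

1582639332 in hexadecimal, padded to 32 bits, is 0x5E5528E4.
Split into bytes (most-significant first): 5E 55 28 E4.
Little-endian stores the least-significant byte at the lowest address.
So at ascending addresses the bytes are E4 28 55 5E.

E4 28 55 5E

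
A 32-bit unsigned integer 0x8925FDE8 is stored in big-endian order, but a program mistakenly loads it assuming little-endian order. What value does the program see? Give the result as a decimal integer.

Stored big-endian, the bytes at ascending addresses are 89 25 FD E8.
Read back as little-endian, the first byte is least significant, giving 0xE8FD2589.
0xE8FD2589 = 3908904329.

3908904329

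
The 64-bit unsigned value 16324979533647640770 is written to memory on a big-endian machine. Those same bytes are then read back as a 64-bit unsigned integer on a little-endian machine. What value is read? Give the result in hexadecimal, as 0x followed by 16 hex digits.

0xC2F8967464FA8DE2

16324979533647640770 in 64-bit hexadecimal is 0xE28DFA647496F8C2.
Stored big-endian, the bytes at ascending addresses are E2 8D FA 64 74 96 F8 C2.
Read back as little-endian, the first byte is least significant, giving 0xC2F8967464FA8DE2.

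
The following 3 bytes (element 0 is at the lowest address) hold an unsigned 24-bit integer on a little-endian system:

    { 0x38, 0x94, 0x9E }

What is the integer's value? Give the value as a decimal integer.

10392632

Little-endian: lowest address holds the least-significant byte.
Reassemble most-significant byte first: 9E 94 38 → 0x9E9438.
0x9E9438 = 10392632.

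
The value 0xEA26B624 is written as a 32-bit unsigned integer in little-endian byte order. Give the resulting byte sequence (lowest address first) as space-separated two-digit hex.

Split into bytes (most-significant first): EA 26 B6 24.
In little-endian order the low byte comes first in memory.
So at ascending addresses the bytes are 24 B6 26 EA.

24 B6 26 EA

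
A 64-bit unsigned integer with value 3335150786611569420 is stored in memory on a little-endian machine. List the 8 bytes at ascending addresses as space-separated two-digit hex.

3335150786611569420 in hexadecimal, padded to 64 bits, is 0x2E48D5F85458E30C.
Split into bytes (most-significant first): 2E 48 D5 F8 54 58 E3 0C.
In little-endian order the low byte comes first in memory.
So at ascending addresses the bytes are 0C E3 58 54 F8 D5 48 2E.

0C E3 58 54 F8 D5 48 2E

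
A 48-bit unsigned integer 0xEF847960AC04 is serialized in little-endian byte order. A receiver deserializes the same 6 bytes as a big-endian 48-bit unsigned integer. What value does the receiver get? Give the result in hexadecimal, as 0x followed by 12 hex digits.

0x04AC607984EF

Stored little-endian, the bytes at ascending addresses are 04 AC 60 79 84 EF.
Read back as big-endian, the last byte is least significant, giving 0x04AC607984EF.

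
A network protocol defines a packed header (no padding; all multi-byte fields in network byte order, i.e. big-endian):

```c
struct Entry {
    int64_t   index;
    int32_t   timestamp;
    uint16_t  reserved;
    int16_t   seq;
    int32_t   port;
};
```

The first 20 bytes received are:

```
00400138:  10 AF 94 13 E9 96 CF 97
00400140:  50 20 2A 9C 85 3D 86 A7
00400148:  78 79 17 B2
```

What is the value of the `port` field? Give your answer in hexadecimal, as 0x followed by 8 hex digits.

0x787917B2

`port` follows `index` (8 B), `timestamp` (4 B), `reserved` (2 B), `seq` (2 B), so it starts at offset 8 + 4 + 2 + 2 = 16 and occupies 4 bytes.
Bytes at offsets 16..19: 78 79 17 B2.
Big-endian: lowest address holds the most-significant byte.
The bytes are already most-significant first: 0x787917B2.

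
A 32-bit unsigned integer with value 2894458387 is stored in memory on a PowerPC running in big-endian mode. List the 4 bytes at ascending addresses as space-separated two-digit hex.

2894458387 in hexadecimal, padded to 32 bits, is 0xAC85EE13.
Split into bytes (most-significant first): AC 85 EE 13.
Big-endian: lowest address holds the most-significant byte.
So the memory order matches the most-significant-first order: AC 85 EE 13.

AC 85 EE 13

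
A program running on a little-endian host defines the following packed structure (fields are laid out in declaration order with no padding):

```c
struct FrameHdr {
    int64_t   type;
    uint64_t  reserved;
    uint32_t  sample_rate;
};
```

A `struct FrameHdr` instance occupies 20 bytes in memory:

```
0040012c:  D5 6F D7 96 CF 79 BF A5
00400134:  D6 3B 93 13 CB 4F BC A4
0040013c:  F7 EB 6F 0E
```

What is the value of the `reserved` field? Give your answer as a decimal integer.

11870450451467156438

`reserved` follows `type` (8 bytes), so it starts at byte offset 8 and occupies 8 bytes.
Bytes at offsets 8..15: D6 3B 93 13 CB 4F BC A4.
In little-endian order the low byte comes first in memory.
Reassemble most-significant byte first: A4 BC 4F CB 13 93 3B D6 → 0xA4BC4FCB13933BD6.
0xA4BC4FCB13933BD6 = 11870450451467156438.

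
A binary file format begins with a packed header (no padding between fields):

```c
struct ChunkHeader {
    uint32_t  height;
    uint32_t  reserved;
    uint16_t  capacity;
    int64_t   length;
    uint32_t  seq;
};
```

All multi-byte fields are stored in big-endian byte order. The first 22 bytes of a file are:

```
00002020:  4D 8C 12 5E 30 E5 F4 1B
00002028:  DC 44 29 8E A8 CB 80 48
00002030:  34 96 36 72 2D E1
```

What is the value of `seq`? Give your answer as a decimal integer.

`seq` follows `height` (4 B), `reserved` (4 B), `capacity` (2 B), `length` (8 B), so it starts at offset 4 + 4 + 2 + 8 = 18 and occupies 4 bytes.
Bytes at offsets 18..21: 36 72 2D E1.
In big-endian order the high byte comes first in memory.
The bytes are already most-significant first: 0x36722DE1.
0x36722DE1 = 913452513.

913452513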